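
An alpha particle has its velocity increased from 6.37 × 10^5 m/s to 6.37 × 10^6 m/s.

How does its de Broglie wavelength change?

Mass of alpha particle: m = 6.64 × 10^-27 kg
The wavelength decreases by a factor of 10.

Using λ = h/(mv):

Initial wavelength: λ₁ = h/(mv₁) = 1.57 × 10^-13 m
Final wavelength: λ₂ = h/(mv₂) = 1.57 × 10^-14 m

Since λ ∝ 1/v, when velocity increases by a factor of 10, the wavelength decreases by a factor of 10.

λ₂/λ₁ = v₁/v₂ = 1/10

The wavelength decreases by a factor of 10.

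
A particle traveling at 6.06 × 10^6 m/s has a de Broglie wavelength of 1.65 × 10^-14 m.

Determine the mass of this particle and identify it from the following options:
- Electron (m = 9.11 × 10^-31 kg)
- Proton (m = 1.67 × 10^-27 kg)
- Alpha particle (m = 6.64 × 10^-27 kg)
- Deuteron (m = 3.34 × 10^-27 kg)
The particle is an alpha particle.

From λ = h/(mv), solve for mass:

m = h/(λv)
m = (6.626 × 10^-34 J·s) / (1.65 × 10^-14 m × 6.06 × 10^6 m/s)
m = 6.63 × 10^-27 kg

Comparing with the listed masses, this is closest to an alpha particle.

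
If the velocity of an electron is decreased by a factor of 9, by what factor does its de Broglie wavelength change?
The wavelength increases by a factor of 9.

From λ = h/(mv), the wavelength is inversely proportional to velocity:

λ ∝ 1/v

If v → v/9, then λ → 9λ

When velocity is decreased by a factor of 9, the wavelength increases by a factor of 9.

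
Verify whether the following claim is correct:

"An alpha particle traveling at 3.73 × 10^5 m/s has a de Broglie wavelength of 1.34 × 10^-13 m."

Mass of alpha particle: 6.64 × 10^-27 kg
False

The claim is incorrect.

Using λ = h/(mv):
λ = (6.626 × 10^-34 J·s) / (6.64 × 10^-27 kg × 3.73 × 10^5 m/s)
λ = 2.68 × 10^-13 m

The actual wavelength differs from the claimed 1.34 × 10^-13 m.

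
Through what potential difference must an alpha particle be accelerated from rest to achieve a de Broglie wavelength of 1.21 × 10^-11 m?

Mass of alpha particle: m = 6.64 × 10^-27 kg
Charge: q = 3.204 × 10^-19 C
7.05 × 10^-1 V

From λ = h/√(2mqV), we solve for V:

λ² = h²/(2mqV)
V = h²/(2mqλ²)
V = (6.626 × 10^-34 J·s)² / (2 × 6.64 × 10^-27 kg × 3.204 × 10^-19 C × (1.21 × 10^-11 m)²)
V = 7.05 × 10^-1 V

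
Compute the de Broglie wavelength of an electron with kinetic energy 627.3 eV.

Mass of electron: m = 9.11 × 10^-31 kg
4.90 × 10^-11 m

Using λ = h/√(2mKE):

First convert KE to Joules: KE = 627.3 eV = 1.005 × 10^-16 J

λ = h/√(2mKE)
λ = (6.626 × 10^-34 J·s) / √(2 × 9.11 × 10^-31 kg × 1.005 × 10^-16 J)
λ = 4.90 × 10^-11 m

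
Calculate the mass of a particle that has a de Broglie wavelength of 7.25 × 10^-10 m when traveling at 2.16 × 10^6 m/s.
4.23 × 10^-31 kg

From the de Broglie relation λ = h/(mv), we solve for m:

m = h/(λv)
m = (6.626 × 10^-34 J·s) / (7.25 × 10^-10 m × 2.16 × 10^6 m/s)
m = 4.23 × 10^-31 kg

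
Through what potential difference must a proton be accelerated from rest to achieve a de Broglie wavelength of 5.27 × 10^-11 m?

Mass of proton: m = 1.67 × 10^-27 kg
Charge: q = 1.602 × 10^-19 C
2.95 × 10^-1 V

From λ = h/√(2mqV), we solve for V:

λ² = h²/(2mqV)
V = h²/(2mqλ²)
V = (6.626 × 10^-34 J·s)² / (2 × 1.67 × 10^-27 kg × 1.602 × 10^-19 C × (5.27 × 10^-11 m)²)
V = 2.95 × 10^-1 V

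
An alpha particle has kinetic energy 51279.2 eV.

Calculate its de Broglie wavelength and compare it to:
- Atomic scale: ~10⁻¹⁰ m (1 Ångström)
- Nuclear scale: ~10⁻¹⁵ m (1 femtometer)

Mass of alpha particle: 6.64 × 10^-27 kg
λ = 6.34 × 10^-14 m, which is between nuclear and atomic scales.

Using λ = h/√(2mKE):

KE = 51279.2 eV = 8.216 × 10^-15 J

λ = h/√(2mKE)
λ = (6.626 × 10^-34 J·s) / √(2 × 6.64 × 10^-27 kg × 8.216 × 10^-15 J)
λ = 6.34 × 10^-14 m

Comparison:
- Atomic scale (10⁻¹⁰ m): λ is 0.00063× this size
- Nuclear scale (10⁻¹⁵ m): λ is 63× this size

The wavelength is between nuclear and atomic scales.

This wavelength is appropriate for probing atomic structure but too large for nuclear physics experiments.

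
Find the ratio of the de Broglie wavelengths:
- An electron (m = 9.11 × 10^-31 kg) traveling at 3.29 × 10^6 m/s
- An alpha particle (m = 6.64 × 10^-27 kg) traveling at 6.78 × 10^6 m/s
λ₁/λ₂ = 1.50 × 10^4

Using λ = h/(mv):

λ₁ = h/(m₁v₁) = 2.21 × 10^-10 m
λ₂ = h/(m₂v₂) = 1.47 × 10^-14 m

Ratio λ₁/λ₂ = (m₂v₂)/(m₁v₁)
         = (6.64 × 10^-27 kg × 6.78 × 10^6 m/s) / (9.11 × 10^-31 kg × 3.29 × 10^6 m/s)
         = 1.50 × 10^4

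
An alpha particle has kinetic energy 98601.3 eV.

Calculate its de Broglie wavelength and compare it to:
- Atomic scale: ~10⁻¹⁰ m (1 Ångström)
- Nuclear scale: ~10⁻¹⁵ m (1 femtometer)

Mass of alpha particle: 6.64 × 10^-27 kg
λ = 4.57 × 10^-14 m, which is between nuclear and atomic scales.

Using λ = h/√(2mKE):

KE = 98601.3 eV = 1.580 × 10^-14 J

λ = h/√(2mKE)
λ = (6.626 × 10^-34 J·s) / √(2 × 6.64 × 10^-27 kg × 1.580 × 10^-14 J)
λ = 4.57 × 10^-14 m

Comparison:
- Atomic scale (10⁻¹⁰ m): λ is 0.00046× this size
- Nuclear scale (10⁻¹⁵ m): λ is 46× this size

The wavelength is between nuclear and atomic scales.

This wavelength is appropriate for probing atomic structure but too large for nuclear physics experiments.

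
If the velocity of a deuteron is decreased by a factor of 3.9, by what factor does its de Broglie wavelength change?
The wavelength increases by a factor of 3.9.

From λ = h/(mv), the wavelength is inversely proportional to velocity:

λ ∝ 1/v

If v → v/3.9, then λ → 3.9λ

When velocity is decreased by a factor of 3.9, the wavelength increases by a factor of 3.9.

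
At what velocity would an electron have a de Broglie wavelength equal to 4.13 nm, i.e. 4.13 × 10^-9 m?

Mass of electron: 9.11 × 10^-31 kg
1.76 × 10^5 m/s

From λ = h/(mv), solve for v:

v = h/(mλ)
v = (6.626 × 10^-34 J·s) / (9.11 × 10^-31 kg × 4.13 × 10^-9 m)
v = 1.76 × 10^5 m/s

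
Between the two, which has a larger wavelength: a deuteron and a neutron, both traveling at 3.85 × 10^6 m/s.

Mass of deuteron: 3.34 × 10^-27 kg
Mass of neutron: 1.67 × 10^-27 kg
The neutron has the longer wavelength.

Using λ = h/(mv), since both particles have the same velocity, the wavelength depends only on mass.

For deuteron: λ₁ = h/(m₁v) = 5.15 × 10^-14 m
For neutron: λ₂ = h/(m₂v) = 1.03 × 10^-13 m

Since λ ∝ 1/m at constant velocity, the lighter particle has the longer wavelength.

The neutron has the longer de Broglie wavelength.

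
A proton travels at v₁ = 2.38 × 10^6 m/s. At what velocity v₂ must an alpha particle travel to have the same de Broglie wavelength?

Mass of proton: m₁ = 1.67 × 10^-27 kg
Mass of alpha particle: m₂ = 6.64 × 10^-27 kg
v₂ = 5.99 × 10^5 m/s

For equal de Broglie wavelengths: λ₁ = λ₂

h/(m₁v₁) = h/(m₂v₂)
m₁v₁ = m₂v₂
v₂ = v₁ · (m₁/m₂)

v₂ = 2.38 × 10^6 m/s × (1.67 × 10^-27 kg / 6.64 × 10^-27 kg)
v₂ = 5.99 × 10^5 m/s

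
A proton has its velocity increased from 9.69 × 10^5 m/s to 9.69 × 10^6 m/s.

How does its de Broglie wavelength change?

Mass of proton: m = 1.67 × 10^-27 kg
The wavelength decreases by a factor of 10.

Using λ = h/(mv):

Initial wavelength: λ₁ = h/(mv₁) = 4.09 × 10^-13 m
Final wavelength: λ₂ = h/(mv₂) = 4.09 × 10^-14 m

Since λ ∝ 1/v, when velocity increases by a factor of 10, the wavelength decreases by a factor of 10.

λ₂/λ₁ = v₁/v₂ = 1/10

The wavelength decreases by a factor of 10.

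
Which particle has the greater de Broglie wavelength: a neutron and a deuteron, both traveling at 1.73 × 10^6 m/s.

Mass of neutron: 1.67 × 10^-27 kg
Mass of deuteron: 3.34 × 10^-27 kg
The neutron has the longer wavelength.

Using λ = h/(mv), since both particles have the same velocity, the wavelength depends only on mass.

For neutron: λ₁ = h/(m₁v) = 2.29 × 10^-13 m
For deuteron: λ₂ = h/(m₂v) = 1.15 × 10^-13 m

Since λ ∝ 1/m at constant velocity, the lighter particle has the longer wavelength.

The neutron has the longer de Broglie wavelength.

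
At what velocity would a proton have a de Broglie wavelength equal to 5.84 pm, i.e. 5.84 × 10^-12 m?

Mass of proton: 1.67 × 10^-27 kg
6.79 × 10^4 m/s

From λ = h/(mv), solve for v:

v = h/(mλ)
v = (6.626 × 10^-34 J·s) / (1.67 × 10^-27 kg × 5.84 × 10^-12 m)
v = 6.79 × 10^4 m/s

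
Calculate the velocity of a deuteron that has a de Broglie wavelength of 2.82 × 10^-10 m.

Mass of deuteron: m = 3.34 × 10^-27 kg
7.03 × 10^2 m/s

From the de Broglie relation λ = h/(mv), we solve for v:

v = h/(mλ)
v = (6.626 × 10^-34 J·s) / (3.34 × 10^-27 kg × 2.82 × 10^-10 m)
v = 7.03 × 10^2 m/s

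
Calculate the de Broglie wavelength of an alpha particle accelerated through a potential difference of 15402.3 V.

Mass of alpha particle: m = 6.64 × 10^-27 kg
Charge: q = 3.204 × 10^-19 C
8.18 × 10^-14 m

When a particle is accelerated through voltage V, it gains kinetic energy KE = qV.

The de Broglie wavelength is then λ = h/√(2mqV):

λ = h/√(2mqV)
λ = (6.626 × 10^-34 J·s) / √(2 × 6.64 × 10^-27 kg × 3.204 × 10^-19 C × 15402.3 V)
λ = 8.18 × 10^-14 m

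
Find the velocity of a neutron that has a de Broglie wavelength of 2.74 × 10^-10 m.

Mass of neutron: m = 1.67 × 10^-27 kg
1.45 × 10^3 m/s

From the de Broglie relation λ = h/(mv), we solve for v:

v = h/(mλ)
v = (6.626 × 10^-34 J·s) / (1.67 × 10^-27 kg × 2.74 × 10^-10 m)
v = 1.45 × 10^3 m/s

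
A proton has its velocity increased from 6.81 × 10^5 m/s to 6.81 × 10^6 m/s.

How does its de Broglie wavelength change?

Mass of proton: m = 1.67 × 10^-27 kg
The wavelength decreases by a factor of 10.

Using λ = h/(mv):

Initial wavelength: λ₁ = h/(mv₁) = 5.83 × 10^-13 m
Final wavelength: λ₂ = h/(mv₂) = 5.83 × 10^-14 m

Since λ ∝ 1/v, when velocity increases by a factor of 10, the wavelength decreases by a factor of 10.

λ₂/λ₁ = v₁/v₂ = 1/10

The wavelength decreases by a factor of 10.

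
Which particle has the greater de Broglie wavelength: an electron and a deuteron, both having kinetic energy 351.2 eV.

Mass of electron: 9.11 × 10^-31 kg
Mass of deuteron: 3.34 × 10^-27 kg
The electron has the longer wavelength.

Using λ = h/√(2mKE):

For electron: λ₁ = h/√(2m₁KE) = 6.54 × 10^-11 m
For deuteron: λ₂ = h/√(2m₂KE) = 1.08 × 10^-12 m

Since λ ∝ 1/√m at constant kinetic energy, the lighter particle has the longer wavelength.

The electron has the longer de Broglie wavelength.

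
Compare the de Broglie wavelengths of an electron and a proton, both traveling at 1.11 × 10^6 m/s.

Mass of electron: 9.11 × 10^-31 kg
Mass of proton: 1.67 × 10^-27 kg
The electron has the longer wavelength.

Using λ = h/(mv), since both particles have the same velocity, the wavelength depends only on mass.

For electron: λ₁ = h/(m₁v) = 6.55 × 10^-10 m
For proton: λ₂ = h/(m₂v) = 3.57 × 10^-13 m

Since λ ∝ 1/m at constant velocity, the lighter particle has the longer wavelength.

The electron has the longer de Broglie wavelength.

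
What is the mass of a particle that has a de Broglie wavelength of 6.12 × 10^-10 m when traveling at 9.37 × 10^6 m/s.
1.16 × 10^-31 kg

From the de Broglie relation λ = h/(mv), we solve for m:

m = h/(λv)
m = (6.626 × 10^-34 J·s) / (6.12 × 10^-10 m × 9.37 × 10^6 m/s)
m = 1.16 × 10^-31 kg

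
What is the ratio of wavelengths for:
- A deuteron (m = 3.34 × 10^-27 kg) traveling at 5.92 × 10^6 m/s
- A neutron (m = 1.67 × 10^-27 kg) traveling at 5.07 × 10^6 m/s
λ₁/λ₂ = 0.428

Using λ = h/(mv):

λ₁ = h/(m₁v₁) = 3.35 × 10^-14 m
λ₂ = h/(m₂v₂) = 7.83 × 10^-14 m

Ratio λ₁/λ₂ = (m₂v₂)/(m₁v₁)
         = (1.67 × 10^-27 kg × 5.07 × 10^6 m/s) / (3.34 × 10^-27 kg × 5.92 × 10^6 m/s)
         = 0.428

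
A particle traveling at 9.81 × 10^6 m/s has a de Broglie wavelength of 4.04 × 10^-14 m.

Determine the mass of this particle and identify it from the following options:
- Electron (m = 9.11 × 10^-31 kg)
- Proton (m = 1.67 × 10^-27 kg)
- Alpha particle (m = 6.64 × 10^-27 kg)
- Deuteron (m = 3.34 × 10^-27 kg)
The particle is a proton.

From λ = h/(mv), solve for mass:

m = h/(λv)
m = (6.626 × 10^-34 J·s) / (4.04 × 10^-14 m × 9.81 × 10^6 m/s)
m = 1.67 × 10^-27 kg

Comparing with the listed masses, this is closest to a proton.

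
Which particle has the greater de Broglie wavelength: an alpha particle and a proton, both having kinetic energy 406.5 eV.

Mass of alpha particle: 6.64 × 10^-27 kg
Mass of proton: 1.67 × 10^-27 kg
The proton has the longer wavelength.

Using λ = h/√(2mKE):

For alpha particle: λ₁ = h/√(2m₁KE) = 7.12 × 10^-13 m
For proton: λ₂ = h/√(2m₂KE) = 1.42 × 10^-12 m

Since λ ∝ 1/√m at constant kinetic energy, the lighter particle has the longer wavelength.

The proton has the longer de Broglie wavelength.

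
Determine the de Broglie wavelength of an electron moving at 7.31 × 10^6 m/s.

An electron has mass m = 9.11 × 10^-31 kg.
9.95 × 10^-11 m

Using the de Broglie relation λ = h/(mv):

λ = h/(mv)
λ = (6.626 × 10^-34 J·s) / (9.11 × 10^-31 kg × 7.31 × 10^6 m/s)
λ = 9.95 × 10^-11 m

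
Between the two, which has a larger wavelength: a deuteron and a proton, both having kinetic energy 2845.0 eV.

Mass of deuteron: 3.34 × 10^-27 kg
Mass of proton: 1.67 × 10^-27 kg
The proton has the longer wavelength.

Using λ = h/√(2mKE):

For deuteron: λ₁ = h/√(2m₁KE) = 3.80 × 10^-13 m
For proton: λ₂ = h/√(2m₂KE) = 5.37 × 10^-13 m

Since λ ∝ 1/√m at constant kinetic energy, the lighter particle has the longer wavelength.

The proton has the longer de Broglie wavelength.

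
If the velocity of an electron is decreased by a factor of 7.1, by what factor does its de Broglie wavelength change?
The wavelength increases by a factor of 7.1.

From λ = h/(mv), the wavelength is inversely proportional to velocity:

λ ∝ 1/v

If v → v/7.1, then λ → 7.1λ

When velocity is decreased by a factor of 7.1, the wavelength increases by a factor of 7.1.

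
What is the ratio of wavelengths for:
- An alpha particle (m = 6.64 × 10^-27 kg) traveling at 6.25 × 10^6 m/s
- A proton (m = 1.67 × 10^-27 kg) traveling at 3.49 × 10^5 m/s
λ₁/λ₂ = 0.0140

Using λ = h/(mv):

λ₁ = h/(m₁v₁) = 1.60 × 10^-14 m
λ₂ = h/(m₂v₂) = 1.14 × 10^-12 m

Ratio λ₁/λ₂ = (m₂v₂)/(m₁v₁)
         = (1.67 × 10^-27 kg × 3.49 × 10^5 m/s) / (6.64 × 10^-27 kg × 6.25 × 10^6 m/s)
         = 0.0140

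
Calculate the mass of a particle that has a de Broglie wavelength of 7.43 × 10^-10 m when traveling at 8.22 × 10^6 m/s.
1.08 × 10^-31 kg

From the de Broglie relation λ = h/(mv), we solve for m:

m = h/(λv)
m = (6.626 × 10^-34 J·s) / (7.43 × 10^-10 m × 8.22 × 10^6 m/s)
m = 1.08 × 10^-31 kg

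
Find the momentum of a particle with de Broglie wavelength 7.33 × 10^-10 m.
9.04 × 10^-25 kg·m/s

From the de Broglie relation λ = h/p, we solve for p:

p = h/λ
p = (6.626 × 10^-34 J·s) / (7.33 × 10^-10 m)
p = 9.04 × 10^-25 kg·m/s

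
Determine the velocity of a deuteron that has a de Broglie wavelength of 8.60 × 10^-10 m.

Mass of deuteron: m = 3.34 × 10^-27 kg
2.31 × 10^2 m/s

From the de Broglie relation λ = h/(mv), we solve for v:

v = h/(mλ)
v = (6.626 × 10^-34 J·s) / (3.34 × 10^-27 kg × 8.60 × 10^-10 m)
v = 2.31 × 10^2 m/s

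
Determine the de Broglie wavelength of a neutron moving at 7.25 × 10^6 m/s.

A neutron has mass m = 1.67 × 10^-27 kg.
5.47 × 10^-14 m

Using the de Broglie relation λ = h/(mv):

λ = h/(mv)
λ = (6.626 × 10^-34 J·s) / (1.67 × 10^-27 kg × 7.25 × 10^6 m/s)
λ = 5.47 × 10^-14 m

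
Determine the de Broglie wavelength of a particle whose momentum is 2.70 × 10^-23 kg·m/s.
2.45 × 10^-11 m

Using the de Broglie relation λ = h/p:

λ = h/p
λ = (6.626 × 10^-34 J·s) / (2.70 × 10^-23 kg·m/s)
λ = 2.45 × 10^-11 m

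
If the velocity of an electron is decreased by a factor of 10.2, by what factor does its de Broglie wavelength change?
The wavelength increases by a factor of 10.2.

From λ = h/(mv), the wavelength is inversely proportional to velocity:

λ ∝ 1/v

If v → v/10.2, then λ → 10.2λ

When velocity is decreased by a factor of 10.2, the wavelength increases by a factor of 10.2.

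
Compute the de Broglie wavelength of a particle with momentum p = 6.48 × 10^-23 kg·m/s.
1.02 × 10^-11 m

Using the de Broglie relation λ = h/p:

λ = h/p
λ = (6.626 × 10^-34 J·s) / (6.48 × 10^-23 kg·m/s)
λ = 1.02 × 10^-11 m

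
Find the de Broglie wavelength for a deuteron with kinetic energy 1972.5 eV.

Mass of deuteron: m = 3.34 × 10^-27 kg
4.56 × 10^-13 m

Using λ = h/√(2mKE):

First convert KE to Joules: KE = 1972.5 eV = 3.160 × 10^-16 J

λ = h/√(2mKE)
λ = (6.626 × 10^-34 J·s) / √(2 × 3.34 × 10^-27 kg × 3.160 × 10^-16 J)
λ = 4.56 × 10^-13 m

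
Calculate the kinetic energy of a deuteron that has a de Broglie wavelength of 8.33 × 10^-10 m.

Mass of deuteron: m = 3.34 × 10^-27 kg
9.47 × 10^-23 J (or 5.91 × 10^-4 eV)

From λ = h/√(2mKE), we solve for KE:

λ² = h²/(2mKE)
KE = h²/(2mλ²)
KE = (6.626 × 10^-34 J·s)² / (2 × 3.34 × 10^-27 kg × (8.33 × 10^-10 m)²)
KE = 9.47 × 10^-23 J
KE = 5.91 × 10^-4 eV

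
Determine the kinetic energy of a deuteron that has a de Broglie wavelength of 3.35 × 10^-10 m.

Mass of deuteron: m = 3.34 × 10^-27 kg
5.86 × 10^-22 J (or 3.66 × 10^-3 eV)

From λ = h/√(2mKE), we solve for KE:

λ² = h²/(2mKE)
KE = h²/(2mλ²)
KE = (6.626 × 10^-34 J·s)² / (2 × 3.34 × 10^-27 kg × (3.35 × 10^-10 m)²)
KE = 5.86 × 10^-22 J
KE = 3.66 × 10^-3 eV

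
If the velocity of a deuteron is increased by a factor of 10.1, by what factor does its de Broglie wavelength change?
The wavelength decreases by a factor of 10.1.

From λ = h/(mv), the wavelength is inversely proportional to velocity:

λ ∝ 1/v

If v → 10.1v, then λ → λ/10.1

When velocity is increased by a factor of 10.1, the wavelength decreases by a factor of 10.1.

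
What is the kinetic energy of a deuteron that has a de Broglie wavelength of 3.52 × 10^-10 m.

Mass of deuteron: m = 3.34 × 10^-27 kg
5.30 × 10^-22 J (or 3.31 × 10^-3 eV)

From λ = h/√(2mKE), we solve for KE:

λ² = h²/(2mKE)
KE = h²/(2mλ²)
KE = (6.626 × 10^-34 J·s)² / (2 × 3.34 × 10^-27 kg × (3.52 × 10^-10 m)²)
KE = 5.30 × 10^-22 J
KE = 3.31 × 10^-3 eV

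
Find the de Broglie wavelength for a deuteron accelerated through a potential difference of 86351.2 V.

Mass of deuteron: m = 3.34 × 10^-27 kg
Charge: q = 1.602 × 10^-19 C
6.89 × 10^-14 m

When a particle is accelerated through voltage V, it gains kinetic energy KE = qV.

The de Broglie wavelength is then λ = h/√(2mqV):

λ = h/√(2mqV)
λ = (6.626 × 10^-34 J·s) / √(2 × 3.34 × 10^-27 kg × 1.602 × 10^-19 C × 86351.2 V)
λ = 6.89 × 10^-14 m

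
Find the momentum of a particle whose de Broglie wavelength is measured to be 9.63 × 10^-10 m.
6.88 × 10^-25 kg·m/s

From the de Broglie relation λ = h/p, we solve for p:

p = h/λ
p = (6.626 × 10^-34 J·s) / (9.63 × 10^-10 m)
p = 6.88 × 10^-25 kg·m/s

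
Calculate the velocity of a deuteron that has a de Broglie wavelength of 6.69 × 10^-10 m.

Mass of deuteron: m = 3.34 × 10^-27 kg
2.97 × 10^2 m/s

From the de Broglie relation λ = h/(mv), we solve for v:

v = h/(mλ)
v = (6.626 × 10^-34 J·s) / (3.34 × 10^-27 kg × 6.69 × 10^-10 m)
v = 2.97 × 10^2 m/s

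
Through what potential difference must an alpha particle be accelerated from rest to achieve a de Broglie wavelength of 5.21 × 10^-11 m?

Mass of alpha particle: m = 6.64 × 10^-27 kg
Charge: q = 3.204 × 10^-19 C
3.80 × 10^-2 V

From λ = h/√(2mqV), we solve for V:

λ² = h²/(2mqV)
V = h²/(2mqλ²)
V = (6.626 × 10^-34 J·s)² / (2 × 6.64 × 10^-27 kg × 3.204 × 10^-19 C × (5.21 × 10^-11 m)²)
V = 3.80 × 10^-2 V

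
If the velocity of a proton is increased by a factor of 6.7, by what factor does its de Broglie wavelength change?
The wavelength decreases by a factor of 6.7.

From λ = h/(mv), the wavelength is inversely proportional to velocity:

λ ∝ 1/v

If v → 6.7v, then λ → λ/6.7

When velocity is increased by a factor of 6.7, the wavelength decreases by a factor of 6.7.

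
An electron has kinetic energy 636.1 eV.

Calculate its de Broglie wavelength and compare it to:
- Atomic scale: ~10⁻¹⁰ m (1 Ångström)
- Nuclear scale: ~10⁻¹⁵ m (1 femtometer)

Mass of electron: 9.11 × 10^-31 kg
λ = 4.86 × 10^-11 m, which is between nuclear and atomic scales.

Using λ = h/√(2mKE):

KE = 636.1 eV = 1.019 × 10^-16 J

λ = h/√(2mKE)
λ = (6.626 × 10^-34 J·s) / √(2 × 9.11 × 10^-31 kg × 1.019 × 10^-16 J)
λ = 4.86 × 10^-11 m

Comparison:
- Atomic scale (10⁻¹⁰ m): λ is 0.49× this size
- Nuclear scale (10⁻¹⁵ m): λ is 4.9e+04× this size

The wavelength is between nuclear and atomic scales.

This wavelength is appropriate for probing atomic structure but too large for nuclear physics experiments.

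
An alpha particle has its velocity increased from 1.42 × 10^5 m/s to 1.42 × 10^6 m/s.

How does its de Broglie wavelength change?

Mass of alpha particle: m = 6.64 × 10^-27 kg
The wavelength decreases by a factor of 10.

Using λ = h/(mv):

Initial wavelength: λ₁ = h/(mv₁) = 7.03 × 10^-13 m
Final wavelength: λ₂ = h/(mv₂) = 7.03 × 10^-14 m

Since λ ∝ 1/v, when velocity increases by a factor of 10, the wavelength decreases by a factor of 10.

λ₂/λ₁ = v₁/v₂ = 1/10

The wavelength decreases by a factor of 10.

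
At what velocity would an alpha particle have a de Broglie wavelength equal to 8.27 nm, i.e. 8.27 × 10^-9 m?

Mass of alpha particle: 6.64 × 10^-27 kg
1.21 × 10^1 m/s

From λ = h/(mv), solve for v:

v = h/(mλ)
v = (6.626 × 10^-34 J·s) / (6.64 × 10^-27 kg × 8.27 × 10^-9 m)
v = 1.21 × 10^1 m/s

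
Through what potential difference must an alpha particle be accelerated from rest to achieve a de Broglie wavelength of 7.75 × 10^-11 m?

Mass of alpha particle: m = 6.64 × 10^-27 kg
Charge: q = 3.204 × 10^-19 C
1.72 × 10^-2 V

From λ = h/√(2mqV), we solve for V:

λ² = h²/(2mqV)
V = h²/(2mqλ²)
V = (6.626 × 10^-34 J·s)² / (2 × 6.64 × 10^-27 kg × 3.204 × 10^-19 C × (7.75 × 10^-11 m)²)
V = 1.72 × 10^-2 V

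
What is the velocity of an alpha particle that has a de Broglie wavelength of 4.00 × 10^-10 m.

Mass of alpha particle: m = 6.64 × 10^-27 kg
2.49 × 10^2 m/s

From the de Broglie relation λ = h/(mv), we solve for v:

v = h/(mλ)
v = (6.626 × 10^-34 J·s) / (6.64 × 10^-27 kg × 4.00 × 10^-10 m)
v = 2.49 × 10^2 m/s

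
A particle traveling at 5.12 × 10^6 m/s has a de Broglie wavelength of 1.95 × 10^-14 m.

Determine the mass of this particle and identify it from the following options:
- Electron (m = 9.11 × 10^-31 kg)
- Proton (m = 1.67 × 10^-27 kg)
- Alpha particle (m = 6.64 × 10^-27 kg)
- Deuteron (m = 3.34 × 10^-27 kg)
The particle is an alpha particle.

From λ = h/(mv), solve for mass:

m = h/(λv)
m = (6.626 × 10^-34 J·s) / (1.95 × 10^-14 m × 5.12 × 10^6 m/s)
m = 6.64 × 10^-27 kg

Comparing with the listed masses, this is closest to an alpha particle.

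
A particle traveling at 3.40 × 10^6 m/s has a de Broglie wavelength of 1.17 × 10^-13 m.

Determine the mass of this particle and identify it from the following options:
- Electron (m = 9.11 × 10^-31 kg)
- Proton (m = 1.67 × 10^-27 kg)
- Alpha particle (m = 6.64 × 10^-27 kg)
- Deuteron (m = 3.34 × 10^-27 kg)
The particle is a proton.

From λ = h/(mv), solve for mass:

m = h/(λv)
m = (6.626 × 10^-34 J·s) / (1.17 × 10^-13 m × 3.40 × 10^6 m/s)
m = 1.67 × 10^-27 kg

Comparing with the listed masses, this is closest to a proton.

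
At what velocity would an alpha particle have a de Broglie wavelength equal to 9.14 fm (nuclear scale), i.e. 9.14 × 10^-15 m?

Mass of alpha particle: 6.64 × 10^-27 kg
1.09 × 10^7 m/s

From λ = h/(mv), solve for v:

v = h/(mλ)
v = (6.626 × 10^-34 J·s) / (6.64 × 10^-27 kg × 9.14 × 10^-15 m)
v = 1.09 × 10^7 m/s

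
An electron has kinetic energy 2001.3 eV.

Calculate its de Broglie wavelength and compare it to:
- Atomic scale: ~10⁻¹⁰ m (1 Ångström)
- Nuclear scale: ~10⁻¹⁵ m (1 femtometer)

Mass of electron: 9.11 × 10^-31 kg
λ = 2.74 × 10^-11 m, which is between nuclear and atomic scales.

Using λ = h/√(2mKE):

KE = 2001.3 eV = 3.206 × 10^-16 J

λ = h/√(2mKE)
λ = (6.626 × 10^-34 J·s) / √(2 × 9.11 × 10^-31 kg × 3.206 × 10^-16 J)
λ = 2.74 × 10^-11 m

Comparison:
- Atomic scale (10⁻¹⁰ m): λ is 0.27× this size
- Nuclear scale (10⁻¹⁵ m): λ is 2.7e+04× this size

The wavelength is between nuclear and atomic scales.

This wavelength is appropriate for probing atomic structure but too large for nuclear physics experiments.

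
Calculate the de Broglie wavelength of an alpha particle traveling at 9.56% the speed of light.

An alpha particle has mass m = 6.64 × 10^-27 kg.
3.48 × 10^-15 m

Using the de Broglie relation λ = h/(mv):

v = 9.56% × c = 2.866 × 10^7 m/s

λ = h/(mv)
λ = (6.626 × 10^-34 J·s) / (6.64 × 10^-27 kg × 2.866 × 10^7 m/s)
λ = 3.48 × 10^-15 m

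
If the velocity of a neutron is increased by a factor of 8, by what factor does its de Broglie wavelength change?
The wavelength decreases by a factor of 8.

From λ = h/(mv), the wavelength is inversely proportional to velocity:

λ ∝ 1/v

If v → 8v, then λ → λ/8

When velocity is increased by a factor of 8, the wavelength decreases by a factor of 8.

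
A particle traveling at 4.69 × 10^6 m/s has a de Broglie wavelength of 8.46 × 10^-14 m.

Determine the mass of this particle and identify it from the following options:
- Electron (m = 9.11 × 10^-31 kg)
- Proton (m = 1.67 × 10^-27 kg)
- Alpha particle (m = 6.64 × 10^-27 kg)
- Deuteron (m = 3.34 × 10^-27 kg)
The particle is a proton.

From λ = h/(mv), solve for mass:

m = h/(λv)
m = (6.626 × 10^-34 J·s) / (8.46 × 10^-14 m × 4.69 × 10^6 m/s)
m = 1.67 × 10^-27 kg

Comparing with the listed masses, this is closest to a proton.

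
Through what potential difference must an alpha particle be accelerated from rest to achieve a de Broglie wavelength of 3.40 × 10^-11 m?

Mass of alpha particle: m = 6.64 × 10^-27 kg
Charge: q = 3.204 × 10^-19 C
8.93 × 10^-2 V

From λ = h/√(2mqV), we solve for V:

λ² = h²/(2mqV)
V = h²/(2mqλ²)
V = (6.626 × 10^-34 J·s)² / (2 × 6.64 × 10^-27 kg × 3.204 × 10^-19 C × (3.40 × 10^-11 m)²)
V = 8.93 × 10^-2 V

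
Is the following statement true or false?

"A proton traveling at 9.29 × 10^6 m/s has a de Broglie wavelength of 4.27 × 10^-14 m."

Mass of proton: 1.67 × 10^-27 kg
True

The claim is correct.

Using λ = h/(mv):
λ = (6.626 × 10^-34 J·s) / (1.67 × 10^-27 kg × 9.29 × 10^6 m/s)
λ = 4.27 × 10^-14 m

This matches the claimed value.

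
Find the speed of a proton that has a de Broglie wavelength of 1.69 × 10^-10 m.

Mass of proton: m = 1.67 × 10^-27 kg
2.35 × 10^3 m/s

From the de Broglie relation λ = h/(mv), we solve for v:

v = h/(mλ)
v = (6.626 × 10^-34 J·s) / (1.67 × 10^-27 kg × 1.69 × 10^-10 m)
v = 2.35 × 10^3 m/s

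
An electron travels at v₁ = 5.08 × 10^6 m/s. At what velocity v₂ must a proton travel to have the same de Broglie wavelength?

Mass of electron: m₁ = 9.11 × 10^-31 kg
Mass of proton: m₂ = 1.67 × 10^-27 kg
v₂ = 2.77 × 10^3 m/s

For equal de Broglie wavelengths: λ₁ = λ₂

h/(m₁v₁) = h/(m₂v₂)
m₁v₁ = m₂v₂
v₂ = v₁ · (m₁/m₂)

v₂ = 5.08 × 10^6 m/s × (9.11 × 10^-31 kg / 1.67 × 10^-27 kg)
v₂ = 2.77 × 10^3 m/s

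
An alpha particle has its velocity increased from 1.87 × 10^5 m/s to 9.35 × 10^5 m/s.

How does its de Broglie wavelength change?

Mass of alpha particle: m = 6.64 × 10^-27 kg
The wavelength decreases by a factor of 5.

Using λ = h/(mv):

Initial wavelength: λ₁ = h/(mv₁) = 5.34 × 10^-13 m
Final wavelength: λ₂ = h/(mv₂) = 1.07 × 10^-13 m

Since λ ∝ 1/v, when velocity increases by a factor of 5, the wavelength decreases by a factor of 5.

λ₂/λ₁ = v₁/v₂ = 1/5

The wavelength decreases by a factor of 5.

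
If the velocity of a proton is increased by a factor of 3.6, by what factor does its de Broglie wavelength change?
The wavelength decreases by a factor of 3.6.

From λ = h/(mv), the wavelength is inversely proportional to velocity:

λ ∝ 1/v

If v → 3.6v, then λ → λ/3.6

When velocity is increased by a factor of 3.6, the wavelength decreases by a factor of 3.6.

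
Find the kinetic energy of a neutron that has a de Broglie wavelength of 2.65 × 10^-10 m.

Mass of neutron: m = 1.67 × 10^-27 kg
1.87 × 10^-21 J (or 0.0117 eV)

From λ = h/√(2mKE), we solve for KE:

λ² = h²/(2mKE)
KE = h²/(2mλ²)
KE = (6.626 × 10^-34 J·s)² / (2 × 1.67 × 10^-27 kg × (2.65 × 10^-10 m)²)
KE = 1.87 × 10^-21 J
KE = 0.0117 eV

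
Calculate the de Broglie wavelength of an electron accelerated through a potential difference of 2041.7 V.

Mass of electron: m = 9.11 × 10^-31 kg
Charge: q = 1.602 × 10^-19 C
2.71 × 10^-11 m

When a particle is accelerated through voltage V, it gains kinetic energy KE = qV.

The de Broglie wavelength is then λ = h/√(2mqV):

λ = h/√(2mqV)
λ = (6.626 × 10^-34 J·s) / √(2 × 9.11 × 10^-31 kg × 1.602 × 10^-19 C × 2041.7 V)
λ = 2.71 × 10^-11 m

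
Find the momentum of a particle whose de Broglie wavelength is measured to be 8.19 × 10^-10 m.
8.09 × 10^-25 kg·m/s

From the de Broglie relation λ = h/p, we solve for p:

p = h/λ
p = (6.626 × 10^-34 J·s) / (8.19 × 10^-10 m)
p = 8.09 × 10^-25 kg·m/s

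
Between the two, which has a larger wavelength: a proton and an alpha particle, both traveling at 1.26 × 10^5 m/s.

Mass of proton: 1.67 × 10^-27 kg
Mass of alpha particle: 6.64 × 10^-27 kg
The proton has the longer wavelength.

Using λ = h/(mv), since both particles have the same velocity, the wavelength depends only on mass.

For proton: λ₁ = h/(m₁v) = 3.15 × 10^-12 m
For alpha particle: λ₂ = h/(m₂v) = 7.92 × 10^-13 m

Since λ ∝ 1/m at constant velocity, the lighter particle has the longer wavelength.

The proton has the longer de Broglie wavelength.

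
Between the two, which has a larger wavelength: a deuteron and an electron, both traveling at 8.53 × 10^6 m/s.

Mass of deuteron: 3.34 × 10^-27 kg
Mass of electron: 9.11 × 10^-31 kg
The electron has the longer wavelength.

Using λ = h/(mv), since both particles have the same velocity, the wavelength depends only on mass.

For deuteron: λ₁ = h/(m₁v) = 2.33 × 10^-14 m
For electron: λ₂ = h/(m₂v) = 8.53 × 10^-11 m

Since λ ∝ 1/m at constant velocity, the lighter particle has the longer wavelength.

The electron has the longer de Broglie wavelength.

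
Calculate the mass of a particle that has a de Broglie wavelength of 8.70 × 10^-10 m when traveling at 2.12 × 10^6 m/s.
3.59 × 10^-31 kg

From the de Broglie relation λ = h/(mv), we solve for m:

m = h/(λv)
m = (6.626 × 10^-34 J·s) / (8.70 × 10^-10 m × 2.12 × 10^6 m/s)
m = 3.59 × 10^-31 kg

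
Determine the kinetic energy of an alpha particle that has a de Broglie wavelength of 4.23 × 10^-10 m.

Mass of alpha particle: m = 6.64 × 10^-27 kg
1.85 × 10^-22 J (or 1.15 × 10^-3 eV)

From λ = h/√(2mKE), we solve for KE:

λ² = h²/(2mKE)
KE = h²/(2mλ²)
KE = (6.626 × 10^-34 J·s)² / (2 × 6.64 × 10^-27 kg × (4.23 × 10^-10 m)²)
KE = 1.85 × 10^-22 J
KE = 1.15 × 10^-3 eV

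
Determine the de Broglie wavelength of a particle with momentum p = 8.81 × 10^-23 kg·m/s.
7.52 × 10^-12 m

Using the de Broglie relation λ = h/p:

λ = h/p
λ = (6.626 × 10^-34 J·s) / (8.81 × 10^-23 kg·m/s)
λ = 7.52 × 10^-12 m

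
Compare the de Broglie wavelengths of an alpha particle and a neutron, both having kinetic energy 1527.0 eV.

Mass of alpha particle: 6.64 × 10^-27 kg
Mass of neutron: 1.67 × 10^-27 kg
The neutron has the longer wavelength.

Using λ = h/√(2mKE):

For alpha particle: λ₁ = h/√(2m₁KE) = 3.68 × 10^-13 m
For neutron: λ₂ = h/√(2m₂KE) = 7.33 × 10^-13 m

Since λ ∝ 1/√m at constant kinetic energy, the lighter particle has the longer wavelength.

The neutron has the longer de Broglie wavelength.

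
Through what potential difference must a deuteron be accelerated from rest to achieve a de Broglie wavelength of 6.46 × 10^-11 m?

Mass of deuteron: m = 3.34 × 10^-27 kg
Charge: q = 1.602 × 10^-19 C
9.83 × 10^-2 V

From λ = h/√(2mqV), we solve for V:

λ² = h²/(2mqV)
V = h²/(2mqλ²)
V = (6.626 × 10^-34 J·s)² / (2 × 3.34 × 10^-27 kg × 1.602 × 10^-19 C × (6.46 × 10^-11 m)²)
V = 9.83 × 10^-2 V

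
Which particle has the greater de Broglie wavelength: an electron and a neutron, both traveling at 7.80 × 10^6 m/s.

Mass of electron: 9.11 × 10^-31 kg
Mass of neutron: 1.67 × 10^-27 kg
The electron has the longer wavelength.

Using λ = h/(mv), since both particles have the same velocity, the wavelength depends only on mass.

For electron: λ₁ = h/(m₁v) = 9.32 × 10^-11 m
For neutron: λ₂ = h/(m₂v) = 5.09 × 10^-14 m

Since λ ∝ 1/m at constant velocity, the lighter particle has the longer wavelength.

The electron has the longer de Broglie wavelength.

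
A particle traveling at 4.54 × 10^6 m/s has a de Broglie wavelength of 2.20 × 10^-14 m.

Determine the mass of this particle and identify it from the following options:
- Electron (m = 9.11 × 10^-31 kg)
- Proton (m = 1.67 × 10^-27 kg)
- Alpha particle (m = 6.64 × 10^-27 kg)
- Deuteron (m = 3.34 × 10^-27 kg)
The particle is an alpha particle.

From λ = h/(mv), solve for mass:

m = h/(λv)
m = (6.626 × 10^-34 J·s) / (2.20 × 10^-14 m × 4.54 × 10^6 m/s)
m = 6.63 × 10^-27 kg

Comparing with the listed masses, this is closest to an alpha particle.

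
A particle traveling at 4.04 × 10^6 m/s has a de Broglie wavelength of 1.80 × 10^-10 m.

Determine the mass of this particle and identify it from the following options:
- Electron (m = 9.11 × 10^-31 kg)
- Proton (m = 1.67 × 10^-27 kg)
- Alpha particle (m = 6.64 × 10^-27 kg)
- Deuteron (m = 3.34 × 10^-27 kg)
The particle is an electron.

From λ = h/(mv), solve for mass:

m = h/(λv)
m = (6.626 × 10^-34 J·s) / (1.80 × 10^-10 m × 4.04 × 10^6 m/s)
m = 9.11 × 10^-31 kg

Comparing with the listed masses, this is closest to an electron.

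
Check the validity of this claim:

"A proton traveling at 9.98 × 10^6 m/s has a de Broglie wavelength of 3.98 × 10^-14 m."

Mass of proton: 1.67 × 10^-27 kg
True

The claim is correct.

Using λ = h/(mv):
λ = (6.626 × 10^-34 J·s) / (1.67 × 10^-27 kg × 9.98 × 10^6 m/s)
λ = 3.98 × 10^-14 m

This matches the claimed value.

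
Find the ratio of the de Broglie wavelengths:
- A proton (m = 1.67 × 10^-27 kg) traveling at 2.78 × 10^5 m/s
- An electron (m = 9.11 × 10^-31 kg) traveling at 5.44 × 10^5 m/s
λ₁/λ₂ = 1.07 × 10^-3

Using λ = h/(mv):

λ₁ = h/(m₁v₁) = 1.43 × 10^-12 m
λ₂ = h/(m₂v₂) = 1.34 × 10^-9 m

Ratio λ₁/λ₂ = (m₂v₂)/(m₁v₁)
         = (9.11 × 10^-31 kg × 5.44 × 10^5 m/s) / (1.67 × 10^-27 kg × 2.78 × 10^5 m/s)
         = 1.07 × 10^-3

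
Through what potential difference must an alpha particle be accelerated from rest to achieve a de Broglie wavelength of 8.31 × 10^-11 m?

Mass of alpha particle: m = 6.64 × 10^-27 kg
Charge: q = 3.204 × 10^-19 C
1.49 × 10^-2 V

From λ = h/√(2mqV), we solve for V:

λ² = h²/(2mqV)
V = h²/(2mqλ²)
V = (6.626 × 10^-34 J·s)² / (2 × 6.64 × 10^-27 kg × 3.204 × 10^-19 C × (8.31 × 10^-11 m)²)
V = 1.49 × 10^-2 V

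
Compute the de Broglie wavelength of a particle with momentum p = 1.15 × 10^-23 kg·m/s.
5.76 × 10^-11 m

Using the de Broglie relation λ = h/p:

λ = h/p
λ = (6.626 × 10^-34 J·s) / (1.15 × 10^-23 kg·m/s)
λ = 5.76 × 10^-11 m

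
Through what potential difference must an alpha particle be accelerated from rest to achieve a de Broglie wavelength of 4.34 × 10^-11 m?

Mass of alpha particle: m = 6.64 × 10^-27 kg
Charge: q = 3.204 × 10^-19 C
5.48 × 10^-2 V

From λ = h/√(2mqV), we solve for V:

λ² = h²/(2mqV)
V = h²/(2mqλ²)
V = (6.626 × 10^-34 J·s)² / (2 × 6.64 × 10^-27 kg × 3.204 × 10^-19 C × (4.34 × 10^-11 m)²)
V = 5.48 × 10^-2 V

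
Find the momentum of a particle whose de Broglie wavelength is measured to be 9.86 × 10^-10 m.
6.72 × 10^-25 kg·m/s

From the de Broglie relation λ = h/p, we solve for p:

p = h/λ
p = (6.626 × 10^-34 J·s) / (9.86 × 10^-10 m)
p = 6.72 × 10^-25 kg·m/s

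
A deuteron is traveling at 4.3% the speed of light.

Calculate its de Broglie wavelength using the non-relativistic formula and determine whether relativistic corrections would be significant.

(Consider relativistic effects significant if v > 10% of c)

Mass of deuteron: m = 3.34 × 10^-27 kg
No, relativistic corrections are not needed.

Using the non-relativistic de Broglie formula λ = h/(mv):

v = 4.3% × c = 1.289 × 10^7 m/s

λ = h/(mv)
λ = (6.626 × 10^-34 J·s) / (3.34 × 10^-27 kg × 1.289 × 10^7 m/s)
λ = 1.54 × 10^-14 m

Since v = 4.3% of c < 10% of c, relativistic corrections are NOT significant and this non-relativistic result is a good approximation.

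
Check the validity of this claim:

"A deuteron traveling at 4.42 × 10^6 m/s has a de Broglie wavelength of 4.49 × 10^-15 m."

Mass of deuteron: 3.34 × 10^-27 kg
False

The claim is incorrect.

Using λ = h/(mv):
λ = (6.626 × 10^-34 J·s) / (3.34 × 10^-27 kg × 4.42 × 10^6 m/s)
λ = 4.49 × 10^-14 m

The actual wavelength differs from the claimed 4.49 × 10^-15 m.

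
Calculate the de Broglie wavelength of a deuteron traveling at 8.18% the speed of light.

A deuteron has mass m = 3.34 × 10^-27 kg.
8.09 × 10^-15 m

Using the de Broglie relation λ = h/(mv):

v = 8.18% × c = 2.452 × 10^7 m/s

λ = h/(mv)
λ = (6.626 × 10^-34 J·s) / (3.34 × 10^-27 kg × 2.452 × 10^7 m/s)
λ = 8.09 × 10^-15 m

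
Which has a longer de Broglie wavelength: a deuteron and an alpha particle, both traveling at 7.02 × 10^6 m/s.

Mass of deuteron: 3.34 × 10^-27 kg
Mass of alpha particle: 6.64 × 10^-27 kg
The deuteron has the longer wavelength.

Using λ = h/(mv), since both particles have the same velocity, the wavelength depends only on mass.

For deuteron: λ₁ = h/(m₁v) = 2.83 × 10^-14 m
For alpha particle: λ₂ = h/(m₂v) = 1.42 × 10^-14 m

Since λ ∝ 1/m at constant velocity, the lighter particle has the longer wavelength.

The deuteron has the longer de Broglie wavelength.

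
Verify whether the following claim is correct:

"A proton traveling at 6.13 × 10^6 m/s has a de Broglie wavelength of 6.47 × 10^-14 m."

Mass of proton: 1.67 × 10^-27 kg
True

The claim is correct.

Using λ = h/(mv):
λ = (6.626 × 10^-34 J·s) / (1.67 × 10^-27 kg × 6.13 × 10^6 m/s)
λ = 6.47 × 10^-14 m

This matches the claimed value.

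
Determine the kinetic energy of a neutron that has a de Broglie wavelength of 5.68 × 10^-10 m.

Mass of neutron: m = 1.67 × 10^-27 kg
4.07 × 10^-22 J (or 2.54 × 10^-3 eV)

From λ = h/√(2mKE), we solve for KE:

λ² = h²/(2mKE)
KE = h²/(2mλ²)
KE = (6.626 × 10^-34 J·s)² / (2 × 1.67 × 10^-27 kg × (5.68 × 10^-10 m)²)
KE = 4.07 × 10^-22 J
KE = 2.54 × 10^-3 eV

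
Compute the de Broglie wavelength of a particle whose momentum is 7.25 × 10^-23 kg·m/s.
9.14 × 10^-12 m

Using the de Broglie relation λ = h/p:

λ = h/p
λ = (6.626 × 10^-34 J·s) / (7.25 × 10^-23 kg·m/s)
λ = 9.14 × 10^-12 m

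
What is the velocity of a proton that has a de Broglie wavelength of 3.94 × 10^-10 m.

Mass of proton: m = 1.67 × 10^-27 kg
1.01 × 10^3 m/s

From the de Broglie relation λ = h/(mv), we solve for v:

v = h/(mλ)
v = (6.626 × 10^-34 J·s) / (1.67 × 10^-27 kg × 3.94 × 10^-10 m)
v = 1.01 × 10^3 m/s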